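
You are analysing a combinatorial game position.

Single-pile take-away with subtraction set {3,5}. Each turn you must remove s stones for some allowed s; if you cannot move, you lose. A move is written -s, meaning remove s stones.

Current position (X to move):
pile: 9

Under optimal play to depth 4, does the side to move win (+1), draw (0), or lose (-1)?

ply 1, X at 9 | -3=-1→6*; -5=-1→4
ply 2, O at 6 | -3=-1→3; -5=+1→1*
ply 3: 1 is terminal -1 (X); from 9 depth 4

value(9, X) = -1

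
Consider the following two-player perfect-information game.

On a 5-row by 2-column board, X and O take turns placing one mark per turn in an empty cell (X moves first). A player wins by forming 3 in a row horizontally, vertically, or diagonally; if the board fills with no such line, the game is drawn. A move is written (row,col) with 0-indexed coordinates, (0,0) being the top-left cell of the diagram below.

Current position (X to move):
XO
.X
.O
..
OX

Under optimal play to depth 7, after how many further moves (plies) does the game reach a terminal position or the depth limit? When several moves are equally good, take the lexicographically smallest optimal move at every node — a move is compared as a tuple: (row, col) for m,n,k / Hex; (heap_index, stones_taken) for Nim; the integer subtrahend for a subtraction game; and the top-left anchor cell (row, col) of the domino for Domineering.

p1 X@[XO/.X/.O/../OX]: (1,0)[XO/XX/.O/../OX]+0* (2,0)[XO/.X/XO/../OX]+0 (3,0)[XO/.X/.O/X./OX]+0 (3,1)[XO/.X/.O/.X/OX]+0
p2 O@[XO/XX/.O/../OX]: (2,0)[XO/XX/OO/../OX]+0* (3,0)[XO/XX/.O/O./OX]-1 (3,1)[XO/XX/.O/.O/OX]-1
p3 X@[XO/XX/OO/../OX]: (3,0)[XO/XX/OO/X./OX]+0* (3,1)[XO/XX/OO/.X/OX]-1
p4 O@[XO/XX/OO/X./OX]: (3,1)[XO/XX/OO/XO/OX]+0*
p5 X@[XO/XX/OO/XO/OX] terminal +0; root [XO/.X/.O/../OX] d7

PV length from [XO/.X/.O/../OX]: 4 plies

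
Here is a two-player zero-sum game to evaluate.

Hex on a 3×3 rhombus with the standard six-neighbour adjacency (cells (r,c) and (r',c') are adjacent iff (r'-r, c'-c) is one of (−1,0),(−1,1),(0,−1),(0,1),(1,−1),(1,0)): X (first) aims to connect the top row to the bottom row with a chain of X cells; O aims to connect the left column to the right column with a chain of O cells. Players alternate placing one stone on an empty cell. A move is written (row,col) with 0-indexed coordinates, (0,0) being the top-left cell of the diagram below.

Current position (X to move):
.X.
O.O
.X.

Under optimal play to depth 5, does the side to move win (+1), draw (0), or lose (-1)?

[.X./O.O/.X.] X move#1: (0,0):-1/XX./O.O/.X., (0,2):-1/.XX/O.O/.X., (1,1):+1/.X./OXO/.X.*, (2,0):-1/.X./O.O/XX., (2,2):-1/.X./O.O/.XX
[.X./OXO/.X.] end (terminal -1, O#2); searched .X./O.O/.X. to 5

value(.X./O.O/.X., X) = +1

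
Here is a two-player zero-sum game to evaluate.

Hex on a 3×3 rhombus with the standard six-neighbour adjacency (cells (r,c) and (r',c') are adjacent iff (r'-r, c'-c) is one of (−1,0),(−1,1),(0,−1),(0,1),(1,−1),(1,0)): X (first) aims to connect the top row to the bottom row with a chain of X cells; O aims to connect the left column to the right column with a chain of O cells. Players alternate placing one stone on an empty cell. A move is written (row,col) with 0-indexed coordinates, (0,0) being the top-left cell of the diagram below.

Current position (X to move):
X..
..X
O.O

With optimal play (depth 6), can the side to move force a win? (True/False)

X winning at [X../..X/O.O]: True

p1 X@[X../..X/O.O]: (0,1)[XX./..X/O.O]-1 (0,2)[X.X/..X/O.O]-1 (1,0)[X../X.X/O.O]-1 (1,1)[X../.XX/O.O]-1 (2,1)[X../..X/OXO]+1*
p2 O@[X../..X/OXO]: (0,1)[XO./..X/OXO]-1* (0,2)[X.O/..X/OXO]-1 (1,0)[X../O.X/OXO]-1 (1,1)[X../.OX/OXO]-1
p3 X@[XO./..X/OXO]: (0,2)[XOX/..X/OXO]+1* (1,0)[XO./X.X/OXO]+1 (1,1)[XO./.XX/OXO]+1
p4 O@[XOX/..X/OXO] terminal -1; root [X../..X/O.O] d6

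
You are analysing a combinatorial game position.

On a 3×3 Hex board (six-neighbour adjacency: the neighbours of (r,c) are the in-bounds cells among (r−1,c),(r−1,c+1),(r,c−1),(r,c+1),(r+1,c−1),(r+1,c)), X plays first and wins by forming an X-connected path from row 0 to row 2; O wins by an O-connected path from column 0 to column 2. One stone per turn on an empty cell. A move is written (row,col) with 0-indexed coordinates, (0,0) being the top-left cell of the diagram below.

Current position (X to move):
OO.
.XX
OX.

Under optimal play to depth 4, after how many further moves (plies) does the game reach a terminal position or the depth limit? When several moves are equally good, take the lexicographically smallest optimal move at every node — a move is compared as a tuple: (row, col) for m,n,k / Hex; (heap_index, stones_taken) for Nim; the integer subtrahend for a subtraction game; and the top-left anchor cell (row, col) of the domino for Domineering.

PV length from [OO./.XX/OX.]: 1 ply

p1 X@[OO./.XX/OX.]: (0,2)[OOX/.XX/OX.]+1* (1,0)[OO./XXX/OX.]-1 (2,2)[OO./.XX/OXX]-1
p2 O@[OOX/.XX/OX.] terminal -1; root [OO./.XX/OX.] d4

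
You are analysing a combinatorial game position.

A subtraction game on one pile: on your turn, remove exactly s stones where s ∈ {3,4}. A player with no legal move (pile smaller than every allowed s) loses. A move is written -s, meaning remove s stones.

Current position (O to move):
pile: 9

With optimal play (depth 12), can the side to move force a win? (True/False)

[9] O move#1: -3:-1/6*, -4:-1/5
[6] X move#2: -3:-1/3, -4:+1/2*
[2] end (terminal -1, O#3); searched 9 to 12

O winning at [9]: False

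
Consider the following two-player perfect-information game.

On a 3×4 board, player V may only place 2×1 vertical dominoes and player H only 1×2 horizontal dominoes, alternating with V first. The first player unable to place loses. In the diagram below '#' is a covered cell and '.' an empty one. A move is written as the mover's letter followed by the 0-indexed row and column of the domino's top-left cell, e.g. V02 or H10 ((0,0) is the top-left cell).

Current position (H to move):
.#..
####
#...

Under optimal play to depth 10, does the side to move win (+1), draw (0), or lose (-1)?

value(.#../####/#..., H) = +1

[.#../####/#...] H move#1: H02:+1/.###/####/#...*, H21:+1/.#../####/###., H22:+1/.#../####/#.##
[.###/####/#...] end (terminal -1, V#2); searched .#../####/#... to 10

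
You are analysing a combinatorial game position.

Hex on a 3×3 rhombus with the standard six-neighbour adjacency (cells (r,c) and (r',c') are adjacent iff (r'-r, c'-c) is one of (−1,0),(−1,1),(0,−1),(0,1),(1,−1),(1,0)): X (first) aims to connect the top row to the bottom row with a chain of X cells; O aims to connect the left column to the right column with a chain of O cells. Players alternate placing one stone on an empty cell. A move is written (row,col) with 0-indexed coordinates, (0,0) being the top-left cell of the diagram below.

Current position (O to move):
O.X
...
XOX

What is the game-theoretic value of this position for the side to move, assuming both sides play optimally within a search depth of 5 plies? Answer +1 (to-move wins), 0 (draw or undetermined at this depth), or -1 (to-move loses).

[O.X/.../XOX] O move#1: (0,1):-1/OOX/.../XOX*, (1,0):-1/O.X/O../XOX, (1,1):-1/O.X/.O./XOX, (1,2):-1/O.X/..O/XOX
[OOX/.../XOX] X move#2: (1,0):+1/OOX/X../XOX*, (1,1):+1/OOX/.X./XOX, (1,2):+1/OOX/..X/XOX
[OOX/X../XOX] O move#3: (1,1):-1/OOX/XO./XOX*, (1,2):-1/OOX/X.O/XOX
[OOX/XO./XOX] X move#4: (1,2):+1/OOX/XOX/XOX*
[OOX/XOX/XOX] end (terminal -1, O#5); searched O.X/.../XOX to 5

value(O.X/.../XOX, O) = -1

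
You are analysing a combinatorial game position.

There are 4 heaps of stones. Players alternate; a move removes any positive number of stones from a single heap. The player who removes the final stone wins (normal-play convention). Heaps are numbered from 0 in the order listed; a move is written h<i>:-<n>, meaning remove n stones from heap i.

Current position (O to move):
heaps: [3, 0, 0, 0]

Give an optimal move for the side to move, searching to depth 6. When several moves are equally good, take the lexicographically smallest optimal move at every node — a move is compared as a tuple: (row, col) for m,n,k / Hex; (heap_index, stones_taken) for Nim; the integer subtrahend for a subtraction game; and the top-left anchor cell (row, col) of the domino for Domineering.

O's best at [(3,0,0,0)]: h0:-3

p1 O@[(3,0,0,0)]: h0:-1[(2,0,0,0)]-1 h0:-2[(1,0,0,0)]-1 h0:-3[(0,0,0,0)]+1*
p2 X@[(0,0,0,0)] terminal -1; root [(3,0,0,0)] d6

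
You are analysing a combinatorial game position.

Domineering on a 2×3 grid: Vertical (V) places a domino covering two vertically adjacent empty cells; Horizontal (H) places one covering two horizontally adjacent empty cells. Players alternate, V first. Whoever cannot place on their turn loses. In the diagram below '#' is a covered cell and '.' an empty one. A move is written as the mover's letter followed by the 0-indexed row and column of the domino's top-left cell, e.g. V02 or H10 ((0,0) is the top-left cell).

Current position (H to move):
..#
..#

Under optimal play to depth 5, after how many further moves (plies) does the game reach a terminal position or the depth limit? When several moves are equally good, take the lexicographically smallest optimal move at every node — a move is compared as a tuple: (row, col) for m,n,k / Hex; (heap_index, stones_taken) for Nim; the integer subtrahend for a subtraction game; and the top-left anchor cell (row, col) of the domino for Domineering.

PV length from [..#/..#]: 1 ply

[..#/..#] H move#1: H00:+1/###/..#*, H10:+1/..#/###
[###/..#] end (terminal -1, V#2); searched ..#/..# to 5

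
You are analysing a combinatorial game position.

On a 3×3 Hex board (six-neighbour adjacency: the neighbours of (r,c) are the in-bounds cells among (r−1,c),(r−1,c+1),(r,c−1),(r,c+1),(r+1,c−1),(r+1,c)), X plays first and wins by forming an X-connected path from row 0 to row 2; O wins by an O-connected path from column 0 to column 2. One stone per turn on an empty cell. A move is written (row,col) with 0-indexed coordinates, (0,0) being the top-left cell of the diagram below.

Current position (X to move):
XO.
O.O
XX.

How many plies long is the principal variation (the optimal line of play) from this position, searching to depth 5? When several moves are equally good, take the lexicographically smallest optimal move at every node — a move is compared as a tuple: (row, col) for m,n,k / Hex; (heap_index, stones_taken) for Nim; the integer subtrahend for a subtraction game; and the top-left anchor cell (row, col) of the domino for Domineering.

PV length from [XO./O.O/XX.]: 2 plies

ply 1, X at XO./O.O/XX. | (0,2)=-1→XOX/O.O/XX.*; (1,1)=-1→XO./OXO/XX.; (2,2)=-1→XO./O.O/XXX
ply 2, O at XOX/O.O/XX. | (1,1)=+1→XOX/OOO/XX.*; (2,2)=-1→XOX/O.O/XXO
ply 3: XOX/OOO/XX. is terminal -1 (X); from XO./O.O/XX. depth 5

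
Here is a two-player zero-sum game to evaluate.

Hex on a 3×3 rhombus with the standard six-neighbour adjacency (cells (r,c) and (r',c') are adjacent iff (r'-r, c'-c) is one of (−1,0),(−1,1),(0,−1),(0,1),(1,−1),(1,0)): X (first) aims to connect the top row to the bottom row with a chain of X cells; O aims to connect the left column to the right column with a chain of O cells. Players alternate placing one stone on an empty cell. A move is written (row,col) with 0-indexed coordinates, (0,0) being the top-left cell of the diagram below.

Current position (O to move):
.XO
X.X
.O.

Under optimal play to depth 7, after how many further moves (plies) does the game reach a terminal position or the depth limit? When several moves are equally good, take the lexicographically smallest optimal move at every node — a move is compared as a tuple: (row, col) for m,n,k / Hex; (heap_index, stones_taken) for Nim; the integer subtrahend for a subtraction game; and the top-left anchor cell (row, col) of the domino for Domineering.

[.XO/X.X/.O.] O move#1: (0,0):-1/OXO/X.X/.O., (1,1):-1/.XO/XOX/.O., (2,0):+1/.XO/X.X/OO.*, (2,2):-1/.XO/X.X/.OO
[.XO/X.X/OO.] X move#2: (0,0):-1/XXO/X.X/OO.*, (1,1):-1/.XO/XXX/OO., (2,2):-1/.XO/X.X/OOX
[XXO/X.X/OO.] O move#3: (1,1):+1/XXO/XOX/OO.*, (2,2):+1/XXO/X.X/OOO
[XXO/XOX/OO.] end (terminal -1, X#4); searched .XO/X.X/.O. to 7

PV length from [.XO/X.X/.O.]: 3 plies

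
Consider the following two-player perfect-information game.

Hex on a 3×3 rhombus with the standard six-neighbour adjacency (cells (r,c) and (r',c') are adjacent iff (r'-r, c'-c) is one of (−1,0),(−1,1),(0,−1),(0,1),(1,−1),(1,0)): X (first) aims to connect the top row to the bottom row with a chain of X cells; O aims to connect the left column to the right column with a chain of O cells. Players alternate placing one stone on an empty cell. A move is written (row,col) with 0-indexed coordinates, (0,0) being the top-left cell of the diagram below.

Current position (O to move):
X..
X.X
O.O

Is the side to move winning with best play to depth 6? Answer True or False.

[X../X.X/O.O] O move#1: (0,1):-1/XO./X.X/O.O, (0,2):+1/X.O/X.X/O.O*, (1,1):+1/X../XOX/O.O, (2,1):+1/X../X.X/OOO
[X.O/X.X/O.O] X move#2: (0,1):-1/XXO/X.X/O.O*, (1,1):-1/X.O/XXX/O.O, (2,1):-1/X.O/X.X/OXO
[XXO/X.X/O.O] O move#3: (1,1):+1/XXO/XOX/O.O*, (2,1):+1/XXO/X.X/OOO
[XXO/XOX/O.O] end (terminal -1, X#4); searched X../X.X/O.O to 6

O winning at [X../X.X/O.O]: True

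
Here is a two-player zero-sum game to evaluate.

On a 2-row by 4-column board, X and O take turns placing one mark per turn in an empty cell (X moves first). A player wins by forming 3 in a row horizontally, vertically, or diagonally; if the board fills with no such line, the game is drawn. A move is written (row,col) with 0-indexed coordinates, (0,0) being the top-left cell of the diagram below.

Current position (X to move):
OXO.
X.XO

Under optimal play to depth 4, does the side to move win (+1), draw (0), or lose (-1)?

ply 1, X at OXO./X.XO | (0,3)=+0→OXOX/X.XO; (1,1)=+1→OXO./XXXO*
ply 2: OXO./XXXO is terminal -1 (O); from OXO./X.XO depth 4

value(OXO./X.XO, X) = +1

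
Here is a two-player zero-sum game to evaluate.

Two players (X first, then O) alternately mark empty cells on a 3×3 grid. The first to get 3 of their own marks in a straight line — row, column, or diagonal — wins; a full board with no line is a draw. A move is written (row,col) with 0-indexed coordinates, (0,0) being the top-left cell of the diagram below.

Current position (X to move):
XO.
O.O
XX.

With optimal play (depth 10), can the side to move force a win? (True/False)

p1 X@[XO./O.O/XX.]: (0,2)[XOX/O.O/XX.]-1 (1,1)[XO./OXO/XX.]+1* (2,2)[XO./O.O/XXX]+1
p2 O@[XO./OXO/XX.]: (0,2)[XOO/OXO/XX.]-1* (2,2)[XO./OXO/XXO]-1
p3 X@[XOO/OXO/XX.]: (2,2)[XOO/OXO/XXX]+1*
p4 O@[XOO/OXO/XXX] terminal -1; root [XO./O.O/XX.] d10

X winning at [XO./O.O/XX.]: True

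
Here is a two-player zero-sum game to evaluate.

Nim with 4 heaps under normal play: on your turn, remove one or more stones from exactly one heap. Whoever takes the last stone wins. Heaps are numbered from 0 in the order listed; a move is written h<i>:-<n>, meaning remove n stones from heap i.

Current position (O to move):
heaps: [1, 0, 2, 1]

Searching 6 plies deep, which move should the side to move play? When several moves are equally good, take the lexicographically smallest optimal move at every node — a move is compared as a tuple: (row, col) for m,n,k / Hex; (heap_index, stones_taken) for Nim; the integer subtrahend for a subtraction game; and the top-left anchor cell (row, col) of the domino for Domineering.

O's best at [(1,0,2,1)]: h2:-2

ply 1, O at (1,0,2,1) | h0:-1=-1→(0,0,2,1); h2:-1=-1→(1,0,1,1); h2:-2=+1→(1,0,0,1)*; h3:-1=-1→(1,0,2,0)
ply 2, X at (1,0,0,1) | h0:-1=-1→(0,0,0,1)*; h3:-1=-1→(1,0,0,0)
ply 3, O at (0,0,0,1) | h3:-1=+1→(0,0,0,0)*
ply 4: (0,0,0,0) is terminal -1 (X); from (1,0,2,1) depth 6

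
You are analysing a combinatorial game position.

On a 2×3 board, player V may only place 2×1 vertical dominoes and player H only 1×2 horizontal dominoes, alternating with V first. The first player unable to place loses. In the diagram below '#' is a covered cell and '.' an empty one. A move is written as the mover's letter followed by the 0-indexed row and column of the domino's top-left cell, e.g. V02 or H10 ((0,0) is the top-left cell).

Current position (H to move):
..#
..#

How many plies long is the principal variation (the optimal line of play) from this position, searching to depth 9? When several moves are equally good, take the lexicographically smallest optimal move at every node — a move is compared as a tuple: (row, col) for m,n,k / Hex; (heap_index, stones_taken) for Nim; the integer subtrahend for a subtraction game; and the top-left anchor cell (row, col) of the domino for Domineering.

ply 1, H at ..#/..# | H00=+1→###/..#*; H10=+1→..#/###
ply 2: ###/..# is terminal -1 (V); from ..#/..# depth 9

PV length from [..#/..#]: 1 ply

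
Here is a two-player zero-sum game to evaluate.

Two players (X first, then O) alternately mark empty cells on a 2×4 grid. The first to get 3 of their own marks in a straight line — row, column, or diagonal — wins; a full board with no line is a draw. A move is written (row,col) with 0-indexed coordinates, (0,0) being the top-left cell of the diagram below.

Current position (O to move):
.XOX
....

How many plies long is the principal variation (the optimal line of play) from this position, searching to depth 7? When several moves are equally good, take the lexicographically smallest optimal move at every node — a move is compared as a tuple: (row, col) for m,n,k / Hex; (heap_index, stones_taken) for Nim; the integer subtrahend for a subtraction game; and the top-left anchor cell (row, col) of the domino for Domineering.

ply 1, O at .XOX/.... | (0,0)=+0→OXOX/....*; (1,0)=+0→.XOX/O...; (1,1)=+0→.XOX/.O..; (1,2)=+0→.XOX/..O.; (1,3)=+0→.XOX/...O
ply 2, X at OXOX/.... | (1,0)=+0→OXOX/X...*; (1,1)=+0→OXOX/.X..; (1,2)=+0→OXOX/..X.; (1,3)=+0→OXOX/...X
ply 3, O at OXOX/X... | (1,1)=+0→OXOX/XO..*; (1,2)=+0→OXOX/X.O.; (1,3)=+0→OXOX/X..O
ply 4, X at OXOX/XO.. | (1,2)=+0→OXOX/XOX.*; (1,3)=+0→OXOX/XO.X
ply 5, O at OXOX/XOX. | (1,3)=+0→OXOX/XOXO*
ply 6: OXOX/XOXO is terminal +0 (X); from .XOX/.... depth 7

PV length from [.XOX/....]: 5 plies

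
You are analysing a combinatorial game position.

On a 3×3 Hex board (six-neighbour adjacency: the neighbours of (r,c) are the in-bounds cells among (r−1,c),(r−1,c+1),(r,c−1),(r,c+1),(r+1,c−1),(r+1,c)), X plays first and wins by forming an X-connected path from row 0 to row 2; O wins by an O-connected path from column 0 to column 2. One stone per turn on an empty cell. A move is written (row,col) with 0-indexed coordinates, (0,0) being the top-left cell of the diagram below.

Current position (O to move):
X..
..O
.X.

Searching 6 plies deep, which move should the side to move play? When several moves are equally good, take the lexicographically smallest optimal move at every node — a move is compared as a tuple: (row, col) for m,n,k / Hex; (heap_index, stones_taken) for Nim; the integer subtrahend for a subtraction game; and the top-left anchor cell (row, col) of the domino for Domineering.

O's best at [X../..O/.X.]: (1,1)

[X../..O/.X.] O move#1: (0,1):-1/XO./..O/.X., (0,2):-1/X.O/..O/.X., (1,0):-1/X../O.O/.X., (1,1):+1/X../.OO/.X.*, (2,0):-1/X../..O/OX., (2,2):-1/X../..O/.XO
[X../.OO/.X.] X move#2: (0,1):-1/XX./.OO/.X.*, (0,2):-1/X.X/.OO/.X., (1,0):-1/X../XOO/.X., (2,0):-1/X../.OO/XX., (2,2):-1/X../.OO/.XX
[XX./.OO/.X.] O move#3: (0,2):+1/XXO/.OO/.X.*, (1,0):+1/XX./OOO/.X., (2,0):+1/XX./.OO/OX., (2,2):+1/XX./.OO/.XO
[XXO/.OO/.X.] X move#4: (1,0):-1/XXO/XOO/.X.*, (2,0):-1/XXO/.OO/XX., (2,2):-1/XXO/.OO/.XX
[XXO/XOO/.X.] O move#5: (2,0):+1/XXO/XOO/OX.*, (2,2):-1/XXO/XOO/.XO
[XXO/XOO/OX.] end (terminal -1, X#6); searched X../..O/.X. to 6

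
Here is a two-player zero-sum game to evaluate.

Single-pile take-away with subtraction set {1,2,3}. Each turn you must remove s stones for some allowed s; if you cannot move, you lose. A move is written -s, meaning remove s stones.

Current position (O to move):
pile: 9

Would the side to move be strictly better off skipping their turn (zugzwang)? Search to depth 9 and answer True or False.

zugzwang(9, O) = False

[9] O move#1: -1:+1/8*, -2:-1/7, -3:-1/6
[8] X move#2: -1:-1/7*, -2:-1/6, -3:-1/5
[7] O move#3: -1:-1/6, -2:-1/5, -3:+1/4*
[4] X move#4: -1:-1/3*, -2:-1/2, -3:-1/1
[3] O move#5: -1:-1/2, -2:-1/1, -3:+1/0*
[0] end (terminal -1, X#6); searched 9 to 9
suppose O passes — search the same position with X to move:
pass> [9] X move#1: -1:+1/8*, -2:-1/7, -3:-1/6
pass> [8] O move#2: -1:-1/7*, -2:-1/6, -3:-1/5
pass> [7] X move#3: -1:-1/6, -2:-1/5, -3:+1/4*
pass> [4] O move#4: -1:-1/3*, -2:-1/2, -3:-1/1
pass> [3] X move#5: -1:-1/2, -2:-1/1, -3:+1/0*
pass> [0] end (terminal -1, O#6); searched 9 to 9
for O: play +1, pass -1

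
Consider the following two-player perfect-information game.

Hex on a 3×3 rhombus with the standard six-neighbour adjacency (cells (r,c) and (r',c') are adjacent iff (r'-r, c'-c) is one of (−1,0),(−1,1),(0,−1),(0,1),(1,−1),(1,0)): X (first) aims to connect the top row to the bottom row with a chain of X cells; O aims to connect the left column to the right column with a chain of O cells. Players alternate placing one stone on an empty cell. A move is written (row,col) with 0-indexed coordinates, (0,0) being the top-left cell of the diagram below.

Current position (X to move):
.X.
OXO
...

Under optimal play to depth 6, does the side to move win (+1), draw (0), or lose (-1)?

[.X./OXO/...] X move#1: (0,0):+1/XX./OXO/...*, (0,2):+1/.XX/OXO/..., (2,0):+1/.X./OXO/X.., (2,1):+1/.X./OXO/.X., (2,2):+1/.X./OXO/..X
[XX./OXO/...] O move#2: (0,2):-1/XXO/OXO/...*, (2,0):-1/XX./OXO/O.., (2,1):-1/XX./OXO/.O., (2,2):-1/XX./OXO/..O
[XXO/OXO/...] X move#3: (2,0):+1/XXO/OXO/X..*, (2,1):+1/XXO/OXO/.X., (2,2):+1/XXO/OXO/..X
[XXO/OXO/X..] end (terminal -1, O#4); searched .X./OXO/... to 6

value(.X./OXO/..., X) = +1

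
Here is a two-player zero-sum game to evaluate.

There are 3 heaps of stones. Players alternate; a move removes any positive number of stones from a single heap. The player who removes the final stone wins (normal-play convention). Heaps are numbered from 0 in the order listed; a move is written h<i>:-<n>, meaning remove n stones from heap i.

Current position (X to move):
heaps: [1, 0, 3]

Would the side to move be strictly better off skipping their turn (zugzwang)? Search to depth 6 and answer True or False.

zugzwang((1,0,3), X) = False

[(1,0,3)] X move#1: h0:-1:-1/(0,0,3), h2:-1:-1/(1,0,2), h2:-2:+1/(1,0,1)*, h2:-3:-1/(1,0,0)
[(1,0,1)] O move#2: h0:-1:-1/(0,0,1)*, h2:-1:-1/(1,0,0)
[(0,0,1)] X move#3: h2:-1:+1/(0,0,0)*
[(0,0,0)] end (terminal -1, O#4); searched (1,0,3) to 6
pass branch (O moves first from the same position):
  | [(1,0,3)] O move#1: h0:-1:-1/(0,0,3), h2:-1:-1/(1,0,2), h2:-2:+1/(1,0,1)*, h2:-3:-1/(1,0,0)
  | [(1,0,1)] X move#2: h0:-1:-1/(0,0,1)*, h2:-1:-1/(1,0,0)
  | [(0,0,1)] O move#3: h2:-1:+1/(0,0,0)*
  | [(0,0,0)] end (terminal -1, X#4); searched (1,0,3) to 6
X moving scores +1; X passing scores -1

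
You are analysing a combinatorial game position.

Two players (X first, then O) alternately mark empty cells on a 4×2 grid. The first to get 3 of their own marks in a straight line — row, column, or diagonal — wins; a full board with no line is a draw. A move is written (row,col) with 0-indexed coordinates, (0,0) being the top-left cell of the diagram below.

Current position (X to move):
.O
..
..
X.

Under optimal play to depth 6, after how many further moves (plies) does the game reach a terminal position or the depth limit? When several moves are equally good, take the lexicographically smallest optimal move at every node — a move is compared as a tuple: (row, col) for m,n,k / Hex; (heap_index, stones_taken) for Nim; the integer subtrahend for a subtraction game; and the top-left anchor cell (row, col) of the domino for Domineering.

ply 1, X at .O/../../X. | (0,0)=+0→XO/../../X.*; (1,0)=+0→.O/X./../X.; (1,1)=+0→.O/.X/../X.; (2,0)=+0→.O/../X./X.; (2,1)=+0→.O/../.X/X.; (3,1)=+0→.O/../../XX
ply 2, O at XO/../../X. | (1,0)=+0→XO/O./../X.*; (1,1)=+0→XO/.O/../X.; (2,0)=+0→XO/../O./X.; (2,1)=+0→XO/../.O/X.; (3,1)=+0→XO/../../XO
ply 3, X at XO/O./../X. | (1,1)=+0→XO/OX/../X.*; (2,0)=+0→XO/O./X./X.; (2,1)=+0→XO/O./.X/X.; (3,1)=+0→XO/O./../XX
ply 4, O at XO/OX/../X. | (2,0)=+0→XO/OX/O./X.*; (2,1)=+0→XO/OX/.O/X.; (3,1)=+0→XO/OX/../XO
ply 5, X at XO/OX/O./X. | (2,1)=+0→XO/OX/OX/X.*; (3,1)=+0→XO/OX/O./XX
ply 6, O at XO/OX/OX/X. | (3,1)=+0→XO/OX/OX/XO*
ply 7: XO/OX/OX/XO is terminal +0 (X); from .O/../../X. depth 6

PV length from [.O/../../X.]: 6 plies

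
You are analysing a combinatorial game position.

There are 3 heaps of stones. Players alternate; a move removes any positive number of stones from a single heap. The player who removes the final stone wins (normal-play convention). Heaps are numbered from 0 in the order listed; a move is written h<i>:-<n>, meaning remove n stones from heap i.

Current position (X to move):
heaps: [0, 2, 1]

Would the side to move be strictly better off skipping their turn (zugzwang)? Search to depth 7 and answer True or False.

zugzwang((0,2,1), X) = False

[(0,2,1)] X move#1: h1:-1:+1/(0,1,1)*, h1:-2:-1/(0,0,1), h2:-1:-1/(0,2,0)
[(0,1,1)] O move#2: h1:-1:-1/(0,0,1)*, h2:-1:-1/(0,1,0)
[(0,0,1)] X move#3: h2:-1:+1/(0,0,0)*
[(0,0,0)] end (terminal -1, O#4); searched (0,2,1) to 7
if X skipped the turn, O would face:
~ [(0,2,1)] O move#1: h1:-1:+1/(0,1,1)*, h1:-2:-1/(0,0,1), h2:-1:-1/(0,2,0)
~ [(0,1,1)] X move#2: h1:-1:-1/(0,0,1)*, h2:-1:-1/(0,1,0)
~ [(0,0,1)] O move#3: h2:-1:+1/(0,0,0)*
~ [(0,0,0)] end (terminal -1, X#4); searched (0,2,1) to 7
compare (X): move=+1 vs pass=-1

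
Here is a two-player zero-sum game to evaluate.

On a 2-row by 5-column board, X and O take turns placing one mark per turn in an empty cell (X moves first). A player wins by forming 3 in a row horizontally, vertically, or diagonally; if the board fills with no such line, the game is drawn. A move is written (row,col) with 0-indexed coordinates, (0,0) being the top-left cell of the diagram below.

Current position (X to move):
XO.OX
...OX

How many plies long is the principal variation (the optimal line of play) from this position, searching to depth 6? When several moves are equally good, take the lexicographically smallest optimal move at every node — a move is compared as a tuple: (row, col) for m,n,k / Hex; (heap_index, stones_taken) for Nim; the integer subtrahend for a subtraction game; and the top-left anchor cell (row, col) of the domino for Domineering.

ply 1, X at XO.OX/...OX | (0,2)=+0→XOXOX/...OX*; (1,0)=-1→XO.OX/X..OX; (1,1)=-1→XO.OX/.X.OX; (1,2)=-1→XO.OX/..XOX
ply 2, O at XOXOX/...OX | (1,0)=+0→XOXOX/O..OX*; (1,1)=+0→XOXOX/.O.OX; (1,2)=+0→XOXOX/..OOX
ply 3, X at XOXOX/O..OX | (1,1)=+0→XOXOX/OX.OX*; (1,2)=+0→XOXOX/O.XOX
ply 4, O at XOXOX/OX.OX | (1,2)=+0→XOXOX/OXOOX*
ply 5: XOXOX/OXOOX is terminal +0 (X); from XO.OX/...OX depth 6

PV length from [XO.OX/...OX]: 4 plies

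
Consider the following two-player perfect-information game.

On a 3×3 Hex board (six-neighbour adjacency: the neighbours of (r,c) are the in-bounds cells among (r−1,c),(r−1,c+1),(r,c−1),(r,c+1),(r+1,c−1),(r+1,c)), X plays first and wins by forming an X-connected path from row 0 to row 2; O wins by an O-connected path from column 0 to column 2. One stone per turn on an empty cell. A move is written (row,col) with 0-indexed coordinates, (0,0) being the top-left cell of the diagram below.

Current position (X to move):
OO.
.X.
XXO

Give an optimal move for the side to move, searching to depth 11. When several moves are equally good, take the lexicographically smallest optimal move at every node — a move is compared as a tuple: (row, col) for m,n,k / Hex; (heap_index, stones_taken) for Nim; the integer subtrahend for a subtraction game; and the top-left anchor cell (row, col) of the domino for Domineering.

[OO./.X./XXO] X move#1: (0,2):+1/OOX/.X./XXO*, (1,0):-1/OO./XX./XXO, (1,2):-1/OO./.XX/XXO
[OOX/.X./XXO] end (terminal -1, O#2); searched OO./.X./XXO to 11

X's best at [OO./.X./XXO]: (0,2)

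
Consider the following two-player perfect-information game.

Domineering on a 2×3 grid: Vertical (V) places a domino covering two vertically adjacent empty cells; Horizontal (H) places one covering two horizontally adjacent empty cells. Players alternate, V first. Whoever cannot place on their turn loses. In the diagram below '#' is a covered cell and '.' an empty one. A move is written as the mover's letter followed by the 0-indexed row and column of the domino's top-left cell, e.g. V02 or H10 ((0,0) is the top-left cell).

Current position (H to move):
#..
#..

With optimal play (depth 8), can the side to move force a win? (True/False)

ply 1, H at #../#.. | H01=+1→###/#..*; H11=+1→#../###
ply 2: ###/#.. is terminal -1 (V); from #../#.. depth 8

H winning at [#../#..]: True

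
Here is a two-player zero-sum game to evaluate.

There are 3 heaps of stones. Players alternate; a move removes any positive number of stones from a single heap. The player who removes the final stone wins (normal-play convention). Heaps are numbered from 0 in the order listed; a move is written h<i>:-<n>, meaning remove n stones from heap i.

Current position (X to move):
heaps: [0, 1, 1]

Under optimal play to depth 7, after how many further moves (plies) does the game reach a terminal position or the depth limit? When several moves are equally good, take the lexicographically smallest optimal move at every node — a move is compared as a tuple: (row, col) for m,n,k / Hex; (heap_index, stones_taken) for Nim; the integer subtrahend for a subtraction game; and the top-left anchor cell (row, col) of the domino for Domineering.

ply 1, X at (0,1,1) | h1:-1=-1→(0,0,1)*; h2:-1=-1→(0,1,0)
ply 2, O at (0,0,1) | h2:-1=+1→(0,0,0)*
ply 3: (0,0,0) is terminal -1 (X); from (0,1,1) depth 7

PV length from [(0,1,1)]: 2 plies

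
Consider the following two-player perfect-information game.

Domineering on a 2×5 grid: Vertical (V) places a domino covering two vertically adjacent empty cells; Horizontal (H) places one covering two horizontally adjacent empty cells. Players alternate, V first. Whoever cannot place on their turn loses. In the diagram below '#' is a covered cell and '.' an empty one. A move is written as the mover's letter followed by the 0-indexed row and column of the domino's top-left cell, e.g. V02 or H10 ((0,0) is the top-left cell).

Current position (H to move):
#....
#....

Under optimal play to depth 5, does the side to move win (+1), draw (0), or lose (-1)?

ply 1, H at #..../#.... | H01=-1→###../#....; H02=+1→#.##./#....*; H03=-1→#..##/#....; H11=-1→#..../###..; H12=+1→#..../#.##.; H13=-1→#..../#..##
ply 2, V at #.##./#.... | V01=-1→####./##...*; V04=-1→#.###/#...#
ply 3, H at ####./##... | H12=-1→####./####.; H13=+1→####./##.##*
ply 4: ####./##.## is terminal -1 (V); from #..../#.... depth 5

value(#..../#...., H) = +1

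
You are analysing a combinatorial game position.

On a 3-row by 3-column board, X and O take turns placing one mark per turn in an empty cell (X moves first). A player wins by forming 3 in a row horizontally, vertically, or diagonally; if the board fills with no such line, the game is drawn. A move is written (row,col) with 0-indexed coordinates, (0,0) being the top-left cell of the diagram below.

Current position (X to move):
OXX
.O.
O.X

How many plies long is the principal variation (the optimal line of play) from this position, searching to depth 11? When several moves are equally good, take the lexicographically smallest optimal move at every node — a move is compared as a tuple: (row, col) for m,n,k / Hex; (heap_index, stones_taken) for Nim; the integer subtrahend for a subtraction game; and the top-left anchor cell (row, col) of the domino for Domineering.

[OXX/.O./O.X] X move#1: (1,0):+0/OXX/XO./O.X, (1,2):+1/OXX/.OX/O.X*, (2,1):-1/OXX/.O./OXX
[OXX/.OX/O.X] end (terminal -1, O#2); searched OXX/.O./O.X to 11

PV length from [OXX/.O./O.X]: 1 ply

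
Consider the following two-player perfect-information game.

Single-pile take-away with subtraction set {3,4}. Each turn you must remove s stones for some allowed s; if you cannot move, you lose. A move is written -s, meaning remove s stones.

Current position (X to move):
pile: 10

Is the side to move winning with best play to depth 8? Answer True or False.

X winning at [10]: True

p1 X@[10]: -3[7]+1* -4[6]-1
p2 O@[7]: -3[4]-1* -4[3]-1
p3 X@[4]: -3[1]+1* -4[0]+1
p4 O@[1] terminal -1; root [10] d8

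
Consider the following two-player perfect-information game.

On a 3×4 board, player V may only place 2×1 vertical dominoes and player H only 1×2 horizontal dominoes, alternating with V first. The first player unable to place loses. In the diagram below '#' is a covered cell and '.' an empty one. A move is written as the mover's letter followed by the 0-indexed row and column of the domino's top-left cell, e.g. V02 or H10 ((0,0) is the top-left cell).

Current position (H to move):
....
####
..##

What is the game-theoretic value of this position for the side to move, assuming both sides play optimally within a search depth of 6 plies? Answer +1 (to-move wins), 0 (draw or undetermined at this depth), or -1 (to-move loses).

value(..../####/..##, H) = +1

ply 1, H at ..../####/..## | H00=+1→##../####/..##*; H01=+1→.##./####/..##; H02=+1→..##/####/..##; H20=+1→..../####/####
ply 2: ##../####/..## is terminal -1 (V); from ..../####/..## depth 6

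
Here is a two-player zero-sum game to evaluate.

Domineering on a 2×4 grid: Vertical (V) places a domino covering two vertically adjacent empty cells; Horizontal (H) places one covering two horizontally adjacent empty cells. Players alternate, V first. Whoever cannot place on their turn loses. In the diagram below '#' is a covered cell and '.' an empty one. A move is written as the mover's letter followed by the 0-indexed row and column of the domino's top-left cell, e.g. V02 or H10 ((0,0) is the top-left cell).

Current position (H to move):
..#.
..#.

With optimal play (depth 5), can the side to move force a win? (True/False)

p1 H@[..#./..#.]: H00[###./..#.]+1* H10[..#./###.]+1
p2 V@[###./..#.]: V03[####/..##]-1*
p3 H@[####/..##]: H10[####/####]+1*
p4 V@[####/####] terminal -1; root [..#./..#.] d5

H winning at [..#./..#.]: True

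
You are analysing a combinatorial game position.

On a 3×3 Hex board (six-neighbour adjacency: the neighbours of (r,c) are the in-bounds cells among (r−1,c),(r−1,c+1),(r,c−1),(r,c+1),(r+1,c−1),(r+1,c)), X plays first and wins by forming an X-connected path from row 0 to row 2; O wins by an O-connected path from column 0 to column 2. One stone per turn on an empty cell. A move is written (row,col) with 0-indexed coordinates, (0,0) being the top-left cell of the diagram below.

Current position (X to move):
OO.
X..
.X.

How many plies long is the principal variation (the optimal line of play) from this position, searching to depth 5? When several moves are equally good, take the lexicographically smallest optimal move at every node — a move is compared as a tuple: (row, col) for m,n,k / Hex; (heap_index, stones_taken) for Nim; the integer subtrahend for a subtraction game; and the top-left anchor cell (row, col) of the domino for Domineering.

[OO./X../.X.] X move#1: (0,2):+1/OOX/X../.X.*, (1,1):-1/OO./XX./.X., (1,2):-1/OO./X.X/.X., (2,0):-1/OO./X../XX., (2,2):-1/OO./X../.XX
[OOX/X../.X.] O move#2: (1,1):-1/OOX/XO./.X.*, (1,2):-1/OOX/X.O/.X., (2,0):-1/OOX/X../OX., (2,2):-1/OOX/X../.XO
[OOX/XO./.X.] X move#3: (1,2):+1/OOX/XOX/.X.*, (2,0):-1/OOX/XO./XX., (2,2):-1/OOX/XO./.XX
[OOX/XOX/.X.] end (terminal -1, O#4); searched OO./X../.X. to 5

PV length from [OO./X../.X.]: 3 plies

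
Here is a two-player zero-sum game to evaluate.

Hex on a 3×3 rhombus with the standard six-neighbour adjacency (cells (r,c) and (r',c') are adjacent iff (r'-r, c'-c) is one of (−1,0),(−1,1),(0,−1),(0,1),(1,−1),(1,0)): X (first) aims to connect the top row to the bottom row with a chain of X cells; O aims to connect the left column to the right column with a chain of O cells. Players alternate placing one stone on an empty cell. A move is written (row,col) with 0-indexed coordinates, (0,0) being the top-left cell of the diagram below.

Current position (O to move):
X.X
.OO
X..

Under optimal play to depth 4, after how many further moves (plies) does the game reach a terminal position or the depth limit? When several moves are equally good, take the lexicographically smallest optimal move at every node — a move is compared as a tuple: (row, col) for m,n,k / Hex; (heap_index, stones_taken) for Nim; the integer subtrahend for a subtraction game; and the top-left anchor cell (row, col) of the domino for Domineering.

p1 O@[X.X/.OO/X..]: (0,1)[XOX/.OO/X..]-1 (1,0)[X.X/OOO/X..]+1* (2,1)[X.X/.OO/XO.]-1 (2,2)[X.X/.OO/X.O]-1
p2 X@[X.X/OOO/X..] terminal -1; root [X.X/.OO/X..] d4

PV length from [X.X/.OO/X..]: 1 ply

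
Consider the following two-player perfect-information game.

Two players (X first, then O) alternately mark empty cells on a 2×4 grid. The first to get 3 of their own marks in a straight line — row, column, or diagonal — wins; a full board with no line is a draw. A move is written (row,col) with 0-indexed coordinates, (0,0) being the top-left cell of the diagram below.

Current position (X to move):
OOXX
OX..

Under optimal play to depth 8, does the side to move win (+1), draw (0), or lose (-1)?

value(OOXX/OX.., X) = 0

p1 X@[OOXX/OX..]: (1,2)[OOXX/OXX.]+0* (1,3)[OOXX/OX.X]+0
p2 O@[OOXX/OXX.]: (1,3)[OOXX/OXXO]+0*
p3 X@[OOXX/OXXO] terminal +0; root [OOXX/OX..] d8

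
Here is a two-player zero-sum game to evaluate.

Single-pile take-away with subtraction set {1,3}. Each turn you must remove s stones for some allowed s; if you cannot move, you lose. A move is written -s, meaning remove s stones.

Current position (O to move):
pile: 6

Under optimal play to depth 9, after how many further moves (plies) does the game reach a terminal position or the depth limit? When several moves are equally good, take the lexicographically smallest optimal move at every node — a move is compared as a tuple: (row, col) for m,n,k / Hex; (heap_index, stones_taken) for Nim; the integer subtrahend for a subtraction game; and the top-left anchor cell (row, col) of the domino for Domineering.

[6] O move#1: -1:-1/5*, -3:-1/3
[5] X move#2: -1:+1/4*, -3:+1/2
[4] O move#3: -1:-1/3*, -3:-1/1
[3] X move#4: -1:+1/2*, -3:+1/0
[2] O move#5: -1:-1/1*
[1] X move#6: -1:+1/0*
[0] end (terminal -1, O#7); searched 6 to 9

PV length from [6]: 6 plies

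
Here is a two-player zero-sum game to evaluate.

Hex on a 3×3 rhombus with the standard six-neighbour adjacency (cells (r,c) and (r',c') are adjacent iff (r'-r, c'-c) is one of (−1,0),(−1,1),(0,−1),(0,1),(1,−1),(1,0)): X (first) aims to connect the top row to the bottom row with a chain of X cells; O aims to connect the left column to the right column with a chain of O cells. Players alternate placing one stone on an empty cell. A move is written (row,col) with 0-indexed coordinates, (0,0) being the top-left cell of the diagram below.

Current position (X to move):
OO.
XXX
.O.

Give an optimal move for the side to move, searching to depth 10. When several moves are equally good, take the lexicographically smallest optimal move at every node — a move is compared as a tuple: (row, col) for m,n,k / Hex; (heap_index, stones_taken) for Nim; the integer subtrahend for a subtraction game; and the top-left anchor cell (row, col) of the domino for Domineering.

X's best at [OO./XXX/.O.]: (0,2)

p1 X@[OO./XXX/.O.]: (0,2)[OOX/XXX/.O.]+1* (2,0)[OO./XXX/XO.]-1 (2,2)[OO./XXX/.OX]-1
p2 O@[OOX/XXX/.O.]: (2,0)[OOX/XXX/OO.]-1* (2,2)[OOX/XXX/.OO]-1
p3 X@[OOX/XXX/OO.]: (2,2)[OOX/XXX/OOX]+1*
p4 O@[OOX/XXX/OOX] terminal -1; root [OO./XXX/.O.] d10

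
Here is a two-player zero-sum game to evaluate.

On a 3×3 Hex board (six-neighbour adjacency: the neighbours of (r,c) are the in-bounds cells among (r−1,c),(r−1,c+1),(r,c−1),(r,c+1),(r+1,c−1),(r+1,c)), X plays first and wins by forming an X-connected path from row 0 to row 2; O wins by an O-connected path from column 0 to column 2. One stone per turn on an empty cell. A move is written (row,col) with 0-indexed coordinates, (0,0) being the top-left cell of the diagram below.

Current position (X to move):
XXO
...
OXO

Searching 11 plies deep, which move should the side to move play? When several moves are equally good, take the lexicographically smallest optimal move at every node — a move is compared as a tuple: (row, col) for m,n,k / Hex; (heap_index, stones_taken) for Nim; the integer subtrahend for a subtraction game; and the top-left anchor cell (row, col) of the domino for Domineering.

X's best at [XXO/.../OXO]: (1,1)

[XXO/.../OXO] X move#1: (1,0):-1/XXO/X../OXO, (1,1):+1/XXO/.X./OXO*, (1,2):-1/XXO/..X/OXO
[XXO/.X./OXO] end (terminal -1, O#2); searched XXO/.../OXO to 11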